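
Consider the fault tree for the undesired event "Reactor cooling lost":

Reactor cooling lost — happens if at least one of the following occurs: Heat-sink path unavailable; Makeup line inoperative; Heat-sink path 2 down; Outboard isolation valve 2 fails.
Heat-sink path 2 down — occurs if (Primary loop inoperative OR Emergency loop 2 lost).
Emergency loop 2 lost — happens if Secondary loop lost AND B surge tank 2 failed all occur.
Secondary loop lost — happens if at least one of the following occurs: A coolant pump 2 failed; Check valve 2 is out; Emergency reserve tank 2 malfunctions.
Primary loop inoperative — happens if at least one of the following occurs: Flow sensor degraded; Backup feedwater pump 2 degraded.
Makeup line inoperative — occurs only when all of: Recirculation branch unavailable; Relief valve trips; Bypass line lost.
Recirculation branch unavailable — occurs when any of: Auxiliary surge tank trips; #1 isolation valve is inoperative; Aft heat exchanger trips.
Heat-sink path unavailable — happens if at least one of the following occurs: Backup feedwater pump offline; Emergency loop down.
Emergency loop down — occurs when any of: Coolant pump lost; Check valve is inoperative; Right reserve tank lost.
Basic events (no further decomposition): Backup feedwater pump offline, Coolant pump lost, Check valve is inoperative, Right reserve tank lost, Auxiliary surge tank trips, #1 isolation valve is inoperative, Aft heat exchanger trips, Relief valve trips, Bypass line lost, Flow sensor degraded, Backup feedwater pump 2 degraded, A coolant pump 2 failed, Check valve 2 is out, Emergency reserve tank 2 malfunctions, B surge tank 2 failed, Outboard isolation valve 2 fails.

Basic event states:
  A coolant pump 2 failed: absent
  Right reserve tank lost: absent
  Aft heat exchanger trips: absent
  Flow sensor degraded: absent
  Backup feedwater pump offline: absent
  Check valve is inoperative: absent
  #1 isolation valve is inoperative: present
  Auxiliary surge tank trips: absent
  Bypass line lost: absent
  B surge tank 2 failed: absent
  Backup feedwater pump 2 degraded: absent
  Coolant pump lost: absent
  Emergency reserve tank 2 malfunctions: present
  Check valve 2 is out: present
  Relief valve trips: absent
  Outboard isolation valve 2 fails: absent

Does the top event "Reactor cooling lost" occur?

Emergency loop down [OR]: Coolant pump lost=not, Check valve is inoperative=not, Right reserve tank lost=not → no input occurs → does not occur.
Heat-sink path unavailable [OR]: Backup feedwater pump offline=not, Emergency loop down=not → no input occurs → does not occur.
Recirculation branch unavailable [OR]: Auxiliary surge tank trips=not, #1 isolation valve is inoperative=occurs, Aft heat exchanger trips=not → at least one input occurs → occurs.
Makeup line inoperative [AND]: Recirculation branch unavailable=occurs, Relief valve trips=not, Bypass line lost=not → not all inputs occur → does not occur.
Primary loop inoperative [OR]: Flow sensor degraded=not, Backup feedwater pump 2 degraded=not → no input occurs → does not occur.
Secondary loop lost [OR]: A coolant pump 2 failed=not, Check valve 2 is out=occurs, Emergency reserve tank 2 malfunctions=occurs → at least one input occurs → occurs.
Emergency loop 2 lost [AND]: Secondary loop lost=occurs, B surge tank 2 failed=not → not all inputs occur → does not occur.
Heat-sink path 2 down [OR]: Primary loop inoperative=not, Emergency loop 2 lost=not → no input occurs → does not occur.
Reactor cooling lost [OR]: Heat-sink path unavailable=not, Makeup line inoperative=not, Heat-sink path 2 down=not, Outboard isolation valve 2 fails=not → no input occurs → does not occur.

No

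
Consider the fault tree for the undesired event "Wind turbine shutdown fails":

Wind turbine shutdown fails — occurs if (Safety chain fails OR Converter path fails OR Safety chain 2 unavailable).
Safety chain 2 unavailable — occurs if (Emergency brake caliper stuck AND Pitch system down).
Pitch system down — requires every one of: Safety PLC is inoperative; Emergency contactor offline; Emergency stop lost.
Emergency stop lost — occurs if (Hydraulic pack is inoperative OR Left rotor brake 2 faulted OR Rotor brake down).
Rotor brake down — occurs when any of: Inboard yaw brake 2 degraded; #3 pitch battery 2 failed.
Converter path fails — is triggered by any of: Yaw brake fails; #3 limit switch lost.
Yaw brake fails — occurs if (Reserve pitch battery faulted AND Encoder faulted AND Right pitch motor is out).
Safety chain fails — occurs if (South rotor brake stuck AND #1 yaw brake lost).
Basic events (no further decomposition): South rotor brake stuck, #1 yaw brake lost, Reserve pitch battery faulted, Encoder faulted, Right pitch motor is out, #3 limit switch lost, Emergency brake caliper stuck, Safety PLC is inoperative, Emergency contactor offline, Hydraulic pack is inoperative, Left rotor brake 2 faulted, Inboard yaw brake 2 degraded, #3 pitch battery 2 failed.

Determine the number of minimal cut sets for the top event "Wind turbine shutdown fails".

7

Safety chain fails [AND]: one cut set from each child combined → 1 × 1 = 1 cut set(s).
Yaw brake fails [AND]: one cut set from each child combined → 1 × 1 × 1 = 1 cut set(s).
Converter path fails [OR]: union of children's cut sets → 2 cut set(s).
Rotor brake down [OR]: union of children's cut sets → 2 cut set(s).
Emergency stop lost [OR]: union of children's cut sets → 4 cut set(s).
Pitch system down [AND]: one cut set from each child combined → 1 × 1 × 4 = 4 cut set(s).
Safety chain 2 unavailable [AND]: one cut set from each child combined → 1 × 4 = 4 cut set(s).
Wind turbine shutdown fails [OR]: union of children's cut sets → 7 cut set(s).
Minimal cut sets: {#1 yaw brake lost, South rotor brake stuck}; {Encoder faulted, Reserve pitch battery faulted, Right pitch motor is out}; {#3 limit switch lost}; {Emergency brake caliper stuck, Emergency contactor offline, Hydraulic pack is inoperative, Safety PLC is inoperative}; {Emergency brake caliper stuck, Emergency contactor offline, Left rotor brake 2 faulted, Safety PLC is inoperative}; {Emergency brake caliper stuck, Emergency contactor offline, Inboard yaw brake 2 degraded, Safety PLC is inoperative}; {#3 pitch battery 2 failed, Emergency brake caliper stuck, Emergency contactor offline, Safety PLC is inoperative}.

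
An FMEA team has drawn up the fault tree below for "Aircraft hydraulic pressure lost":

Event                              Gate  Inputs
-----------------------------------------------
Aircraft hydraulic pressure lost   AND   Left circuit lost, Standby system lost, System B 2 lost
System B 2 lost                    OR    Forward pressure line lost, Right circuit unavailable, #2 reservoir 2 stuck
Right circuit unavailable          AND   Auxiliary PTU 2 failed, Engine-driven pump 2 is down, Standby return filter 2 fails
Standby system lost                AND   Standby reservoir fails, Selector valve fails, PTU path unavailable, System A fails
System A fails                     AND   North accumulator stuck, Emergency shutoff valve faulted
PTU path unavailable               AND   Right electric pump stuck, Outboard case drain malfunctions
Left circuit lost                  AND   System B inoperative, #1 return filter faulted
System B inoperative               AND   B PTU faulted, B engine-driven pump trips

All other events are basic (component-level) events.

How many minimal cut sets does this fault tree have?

3

System B inoperative [AND]: one cut set from each child combined → 1 × 1 = 1 cut set(s).
Left circuit lost [AND]: one cut set from each child combined → 1 × 1 = 1 cut set(s).
PTU path unavailable [AND]: one cut set from each child combined → 1 × 1 = 1 cut set(s).
System A fails [AND]: one cut set from each child combined → 1 × 1 = 1 cut set(s).
Standby system lost [AND]: one cut set from each child combined → 1 × 1 × 1 × 1 = 1 cut set(s).
Right circuit unavailable [AND]: one cut set from each child combined → 1 × 1 × 1 = 1 cut set(s).
System B 2 lost [OR]: union of children's cut sets → 3 cut set(s).
Aircraft hydraulic pressure lost [AND]: one cut set from each child combined → 1 × 1 × 3 = 3 cut set(s).
Minimal cut sets: {#1 return filter faulted, B PTU faulted, B engine-driven pump trips, Emergency shutoff valve faulted, Forward pressure line lost, North accumulator stuck, Outboard case drain malfunctions, Right electric pump stuck, Selector valve fails, Standby reservoir fails}; {#1 return filter faulted, Auxiliary PTU 2 failed, B PTU faulted, B engine-driven pump trips, Emergency shutoff valve faulted, Engine-driven pump 2 is down, North accumulator stuck, Outboard case drain malfunctions, Right electric pump stuck, Selector valve fails, Standby reservoir fails, Standby return filter 2 fails}; {#1 return filter faulted, #2 reservoir 2 stuck, B PTU faulted, B engine-driven pump trips, Emergency shutoff valve faulted, North accumulator stuck, Outboard case drain malfunctions, Right electric pump stuck, Selector valve fails, Standby reservoir fails}.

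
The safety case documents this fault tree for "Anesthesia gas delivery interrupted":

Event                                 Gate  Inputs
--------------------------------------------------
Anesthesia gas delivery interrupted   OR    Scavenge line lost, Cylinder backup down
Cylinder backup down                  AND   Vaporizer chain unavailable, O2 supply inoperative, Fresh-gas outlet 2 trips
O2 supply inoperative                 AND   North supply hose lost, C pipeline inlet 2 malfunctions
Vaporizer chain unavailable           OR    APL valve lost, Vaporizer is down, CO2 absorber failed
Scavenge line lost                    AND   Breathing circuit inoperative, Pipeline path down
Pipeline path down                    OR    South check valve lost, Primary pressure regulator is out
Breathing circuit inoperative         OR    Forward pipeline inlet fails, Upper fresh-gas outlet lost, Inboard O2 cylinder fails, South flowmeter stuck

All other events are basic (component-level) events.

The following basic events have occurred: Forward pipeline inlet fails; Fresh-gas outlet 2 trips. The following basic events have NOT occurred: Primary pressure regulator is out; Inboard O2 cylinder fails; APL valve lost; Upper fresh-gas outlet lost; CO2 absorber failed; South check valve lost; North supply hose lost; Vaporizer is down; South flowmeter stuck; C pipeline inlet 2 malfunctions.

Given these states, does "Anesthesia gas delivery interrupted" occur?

Breathing circuit inoperative [OR]: Forward pipeline inlet fails=occurs, Upper fresh-gas outlet lost=not, Inboard O2 cylinder fails=not, South flowmeter stuck=not → at least one input occurs → occurs.
Pipeline path down [OR]: South check valve lost=not, Primary pressure regulator is out=not → no input occurs → does not occur.
Scavenge line lost [AND]: Breathing circuit inoperative=occurs, Pipeline path down=not → not all inputs occur → does not occur.
Vaporizer chain unavailable [OR]: APL valve lost=not, Vaporizer is down=not, CO2 absorber failed=not → no input occurs → does not occur.
O2 supply inoperative [AND]: North supply hose lost=not, C pipeline inlet 2 malfunctions=not → not all inputs occur → does not occur.
Cylinder backup down [AND]: Vaporizer chain unavailable=not, O2 supply inoperative=not, Fresh-gas outlet 2 trips=occurs → not all inputs occur → does not occur.
Anesthesia gas delivery interrupted [OR]: Scavenge line lost=not, Cylinder backup down=not → no input occurs → does not occur.

No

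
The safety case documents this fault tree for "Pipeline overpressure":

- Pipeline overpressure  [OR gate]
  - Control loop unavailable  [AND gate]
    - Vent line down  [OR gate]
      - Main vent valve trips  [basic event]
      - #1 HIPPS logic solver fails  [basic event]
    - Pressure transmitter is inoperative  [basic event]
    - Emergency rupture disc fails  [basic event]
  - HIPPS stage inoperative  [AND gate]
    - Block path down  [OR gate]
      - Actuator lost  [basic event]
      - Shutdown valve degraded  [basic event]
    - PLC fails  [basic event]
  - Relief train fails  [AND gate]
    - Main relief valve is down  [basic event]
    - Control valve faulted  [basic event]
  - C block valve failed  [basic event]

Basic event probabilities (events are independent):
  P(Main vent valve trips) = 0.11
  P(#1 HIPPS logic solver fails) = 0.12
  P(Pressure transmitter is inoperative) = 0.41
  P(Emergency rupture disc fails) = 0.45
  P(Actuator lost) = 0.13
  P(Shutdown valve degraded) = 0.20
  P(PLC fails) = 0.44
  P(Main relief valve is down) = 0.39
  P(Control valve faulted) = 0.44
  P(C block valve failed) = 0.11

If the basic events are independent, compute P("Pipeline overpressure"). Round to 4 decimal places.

P(Vent line down) [OR] = 1 − (1−0.11) × (1−0.12) = 0.216800
P(Control loop unavailable) [AND] = 0.216800 × 0.41 × 0.45 = 0.040000
P(Block path down) [OR] = 1 − (1−0.13) × (1−0.20) = 0.304000
P(HIPPS stage inoperative) [AND] = 0.304000 × 0.44 = 0.133760
P(Relief train fails) [AND] = 0.39 × 0.44 = 0.171600
P(Pipeline overpressure) [OR] = 1 − (1−0.040000) × (1−0.133760) × (1−0.171600) × (1−0.11) = 0.386888
Rounded to 4 decimal places: P(Pipeline overpressure) ≈ 0.3869.

0.3869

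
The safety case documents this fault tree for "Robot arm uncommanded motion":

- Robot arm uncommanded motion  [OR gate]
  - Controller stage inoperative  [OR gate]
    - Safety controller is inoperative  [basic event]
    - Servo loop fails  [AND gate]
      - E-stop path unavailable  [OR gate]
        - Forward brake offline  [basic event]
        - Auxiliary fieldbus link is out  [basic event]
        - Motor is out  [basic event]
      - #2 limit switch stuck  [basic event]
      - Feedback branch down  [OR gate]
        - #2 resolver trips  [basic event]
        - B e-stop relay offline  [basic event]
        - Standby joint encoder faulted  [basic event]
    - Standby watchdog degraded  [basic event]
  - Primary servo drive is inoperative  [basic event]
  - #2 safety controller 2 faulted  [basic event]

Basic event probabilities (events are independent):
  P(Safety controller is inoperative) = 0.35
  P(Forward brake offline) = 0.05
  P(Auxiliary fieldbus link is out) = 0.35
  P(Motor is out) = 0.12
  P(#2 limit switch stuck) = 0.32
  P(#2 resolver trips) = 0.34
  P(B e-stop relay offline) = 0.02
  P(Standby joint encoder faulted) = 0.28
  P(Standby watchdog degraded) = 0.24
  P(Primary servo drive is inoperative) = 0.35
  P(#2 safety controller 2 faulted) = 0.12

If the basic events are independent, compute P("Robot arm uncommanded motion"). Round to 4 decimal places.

P(E-stop path unavailable) [OR] = 1 − (1−0.05) × (1−0.35) × (1−0.12) = 0.456600
P(Feedback branch down) [OR] = 1 − (1−0.34) × (1−0.02) × (1−0.28) = 0.534304
P(Servo loop fails) [AND] = 0.456600 × 0.32 × 0.534304 = 0.078068
P(Controller stage inoperative) [OR] = 1 − (1−0.35) × (1−0.078068) × (1−0.24) = 0.544566
P(Robot arm uncommanded motion) [OR] = 1 − (1−0.544566) × (1−0.35) × (1−0.12) = 0.739492
Rounded to 4 decimal places: P(Robot arm uncommanded motion) ≈ 0.7395.

0.7395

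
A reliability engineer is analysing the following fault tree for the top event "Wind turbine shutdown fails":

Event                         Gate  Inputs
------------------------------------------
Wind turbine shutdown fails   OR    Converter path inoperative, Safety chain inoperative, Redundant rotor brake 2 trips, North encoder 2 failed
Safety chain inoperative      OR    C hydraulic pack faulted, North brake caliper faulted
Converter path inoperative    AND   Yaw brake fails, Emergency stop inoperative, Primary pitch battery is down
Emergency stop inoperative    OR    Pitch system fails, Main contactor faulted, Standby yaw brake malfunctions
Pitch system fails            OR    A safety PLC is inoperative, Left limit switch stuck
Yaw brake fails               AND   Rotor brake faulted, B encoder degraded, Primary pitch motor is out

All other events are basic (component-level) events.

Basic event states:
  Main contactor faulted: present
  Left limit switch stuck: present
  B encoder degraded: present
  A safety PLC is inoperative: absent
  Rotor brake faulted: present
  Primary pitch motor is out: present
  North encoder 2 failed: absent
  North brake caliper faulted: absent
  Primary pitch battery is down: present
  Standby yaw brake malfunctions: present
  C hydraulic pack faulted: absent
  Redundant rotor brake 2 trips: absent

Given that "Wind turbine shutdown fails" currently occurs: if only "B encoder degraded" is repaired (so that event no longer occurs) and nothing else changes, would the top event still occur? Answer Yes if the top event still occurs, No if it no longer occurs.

No

Counterfactual: set "B encoder degraded" to not occurred.
Yaw brake fails [AND]: Rotor brake faulted=occurs, B encoder degraded=not, Primary pitch motor is out=occurs → not all inputs occur → does not occur.
Pitch system fails [OR]: A safety PLC is inoperative=not, Left limit switch stuck=occurs → at least one input occurs → occurs.
Emergency stop inoperative [OR]: Pitch system fails=occurs, Main contactor faulted=occurs, Standby yaw brake malfunctions=occurs → at least one input occurs → occurs.
Converter path inoperative [AND]: Yaw brake fails=not, Emergency stop inoperative=occurs, Primary pitch battery is down=occurs → not all inputs occur → does not occur.
Safety chain inoperative [OR]: C hydraulic pack faulted=not, North brake caliper faulted=not → no input occurs → does not occur.
Wind turbine shutdown fails [OR]: Converter path inoperative=not, Safety chain inoperative=not, Redundant rotor brake 2 trips=not, North encoder 2 failed=not → no input occurs → does not occur.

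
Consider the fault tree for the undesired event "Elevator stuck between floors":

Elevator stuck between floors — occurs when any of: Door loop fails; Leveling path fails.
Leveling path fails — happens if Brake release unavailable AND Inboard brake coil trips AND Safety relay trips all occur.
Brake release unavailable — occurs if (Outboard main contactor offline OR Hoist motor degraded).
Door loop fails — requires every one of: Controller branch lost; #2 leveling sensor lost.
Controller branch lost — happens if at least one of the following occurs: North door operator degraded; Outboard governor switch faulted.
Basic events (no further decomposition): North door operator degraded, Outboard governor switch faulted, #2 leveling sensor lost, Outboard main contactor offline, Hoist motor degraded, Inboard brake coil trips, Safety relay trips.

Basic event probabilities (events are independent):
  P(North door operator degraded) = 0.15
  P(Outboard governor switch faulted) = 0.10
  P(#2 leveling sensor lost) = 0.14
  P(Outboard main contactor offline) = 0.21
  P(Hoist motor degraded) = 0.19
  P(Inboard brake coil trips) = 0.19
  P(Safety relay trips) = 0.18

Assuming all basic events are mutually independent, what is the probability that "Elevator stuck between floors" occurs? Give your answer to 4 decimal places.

0.0448

P(Controller branch lost) [OR] = 1 − (1−0.15) × (1−0.10) = 0.235000
P(Door loop fails) [AND] = 0.235000 × 0.14 = 0.032900
P(Brake release unavailable) [OR] = 1 − (1−0.21) × (1−0.19) = 0.360100
P(Leveling path fails) [AND] = 0.360100 × 0.19 × 0.18 = 0.012315
P(Elevator stuck between floors) [OR] = 1 − (1−0.032900) × (1−0.012315) = 0.044810
Rounded to 4 decimal places: P(Elevator stuck between floors) ≈ 0.0448.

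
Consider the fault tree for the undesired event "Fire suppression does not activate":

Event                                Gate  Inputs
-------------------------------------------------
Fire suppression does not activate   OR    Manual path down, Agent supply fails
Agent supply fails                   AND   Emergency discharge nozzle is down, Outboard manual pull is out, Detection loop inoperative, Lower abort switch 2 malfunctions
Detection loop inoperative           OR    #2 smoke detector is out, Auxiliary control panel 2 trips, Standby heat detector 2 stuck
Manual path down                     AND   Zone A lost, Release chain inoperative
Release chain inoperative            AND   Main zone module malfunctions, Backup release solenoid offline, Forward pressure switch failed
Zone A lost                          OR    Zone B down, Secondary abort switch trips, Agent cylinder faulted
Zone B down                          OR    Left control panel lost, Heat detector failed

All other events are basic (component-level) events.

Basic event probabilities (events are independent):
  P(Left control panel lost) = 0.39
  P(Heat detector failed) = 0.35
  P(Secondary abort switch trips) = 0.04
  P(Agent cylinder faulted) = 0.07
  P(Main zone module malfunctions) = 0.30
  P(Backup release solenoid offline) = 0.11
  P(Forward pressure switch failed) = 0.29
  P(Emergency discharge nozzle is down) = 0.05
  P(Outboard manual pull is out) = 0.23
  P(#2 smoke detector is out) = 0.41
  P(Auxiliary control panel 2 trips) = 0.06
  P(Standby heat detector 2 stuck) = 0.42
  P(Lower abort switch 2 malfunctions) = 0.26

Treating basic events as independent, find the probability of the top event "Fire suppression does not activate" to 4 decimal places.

0.0082

P(Zone B down) [OR] = 1 − (1−0.39) × (1−0.35) = 0.603500
P(Zone A lost) [OR] = 1 − (1−0.603500) × (1−0.04) × (1−0.07) = 0.646005
P(Release chain inoperative) [AND] = 0.30 × 0.11 × 0.29 = 0.009570
P(Manual path down) [AND] = 0.646005 × 0.009570 = 0.006182
P(Detection loop inoperative) [OR] = 1 − (1−0.41) × (1−0.06) × (1−0.42) = 0.678332
P(Agent supply fails) [AND] = 0.05 × 0.23 × 0.678332 × 0.26 = 0.002028
P(Fire suppression does not activate) [OR] = 1 − (1−0.006182) × (1−0.002028) = 0.008197
Rounded to 4 decimal places: P(Fire suppression does not activate) ≈ 0.0082.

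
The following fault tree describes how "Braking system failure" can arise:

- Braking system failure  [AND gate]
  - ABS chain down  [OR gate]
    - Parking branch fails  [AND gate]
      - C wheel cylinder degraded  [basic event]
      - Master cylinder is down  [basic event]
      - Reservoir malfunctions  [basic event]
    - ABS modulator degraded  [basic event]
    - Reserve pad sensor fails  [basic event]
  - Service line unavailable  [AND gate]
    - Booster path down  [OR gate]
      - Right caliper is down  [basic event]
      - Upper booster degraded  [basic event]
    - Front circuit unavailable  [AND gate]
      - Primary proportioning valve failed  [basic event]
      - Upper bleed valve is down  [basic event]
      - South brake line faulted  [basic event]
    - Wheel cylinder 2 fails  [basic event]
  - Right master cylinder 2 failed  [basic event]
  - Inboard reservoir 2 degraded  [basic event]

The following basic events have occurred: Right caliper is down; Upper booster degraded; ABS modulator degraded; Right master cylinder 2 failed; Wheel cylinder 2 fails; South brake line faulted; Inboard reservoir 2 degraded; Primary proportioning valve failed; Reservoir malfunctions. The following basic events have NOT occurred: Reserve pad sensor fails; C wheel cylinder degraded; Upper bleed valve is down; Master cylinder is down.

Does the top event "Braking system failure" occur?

No

Parking branch fails [AND]: C wheel cylinder degraded=not, Master cylinder is down=not, Reservoir malfunctions=occurs → not all inputs occur → does not occur.
ABS chain down [OR]: Parking branch fails=not, ABS modulator degraded=occurs, Reserve pad sensor fails=not → at least one input occurs → occurs.
Booster path down [OR]: Right caliper is down=occurs, Upper booster degraded=occurs → at least one input occurs → occurs.
Front circuit unavailable [AND]: Primary proportioning valve failed=occurs, Upper bleed valve is down=not, South brake line faulted=occurs → not all inputs occur → does not occur.
Service line unavailable [AND]: Booster path down=occurs, Front circuit unavailable=not, Wheel cylinder 2 fails=occurs → not all inputs occur → does not occur.
Braking system failure [AND]: ABS chain down=occurs, Service line unavailable=not, Right master cylinder 2 failed=occurs, Inboard reservoir 2 degraded=occurs → not all inputs occur → does not occur.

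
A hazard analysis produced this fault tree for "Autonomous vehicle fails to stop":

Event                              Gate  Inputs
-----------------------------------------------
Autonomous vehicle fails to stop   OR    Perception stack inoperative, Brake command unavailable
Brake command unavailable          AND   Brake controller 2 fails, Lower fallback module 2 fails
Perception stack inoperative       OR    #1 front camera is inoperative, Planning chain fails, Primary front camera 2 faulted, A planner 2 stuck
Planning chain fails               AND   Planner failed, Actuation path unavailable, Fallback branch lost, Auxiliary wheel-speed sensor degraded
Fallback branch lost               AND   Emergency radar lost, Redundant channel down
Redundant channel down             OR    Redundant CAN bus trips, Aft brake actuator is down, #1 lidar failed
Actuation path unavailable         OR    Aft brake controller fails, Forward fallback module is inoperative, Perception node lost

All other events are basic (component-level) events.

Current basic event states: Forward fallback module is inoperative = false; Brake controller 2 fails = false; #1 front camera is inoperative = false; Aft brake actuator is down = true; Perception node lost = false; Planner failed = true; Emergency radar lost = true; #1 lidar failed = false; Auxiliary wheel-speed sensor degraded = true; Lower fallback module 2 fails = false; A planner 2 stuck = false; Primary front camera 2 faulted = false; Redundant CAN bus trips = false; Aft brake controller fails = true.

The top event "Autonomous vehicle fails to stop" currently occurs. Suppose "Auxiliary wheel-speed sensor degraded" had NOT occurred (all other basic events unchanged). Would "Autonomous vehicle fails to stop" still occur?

No

Counterfactual: set "Auxiliary wheel-speed sensor degraded" to not occurred.
Actuation path unavailable [OR]: Aft brake controller fails=occurs, Forward fallback module is inoperative=not, Perception node lost=not → at least one input occurs → occurs.
Redundant channel down [OR]: Redundant CAN bus trips=not, Aft brake actuator is down=occurs, #1 lidar failed=not → at least one input occurs → occurs.
Fallback branch lost [AND]: Emergency radar lost=occurs, Redundant channel down=occurs → all inputs occur → occurs.
Planning chain fails [AND]: Planner failed=occurs, Actuation path unavailable=occurs, Fallback branch lost=occurs, Auxiliary wheel-speed sensor degraded=not → not all inputs occur → does not occur.
Perception stack inoperative [OR]: #1 front camera is inoperative=not, Planning chain fails=not, Primary front camera 2 faulted=not, A planner 2 stuck=not → no input occurs → does not occur.
Brake command unavailable [AND]: Brake controller 2 fails=not, Lower fallback module 2 fails=not → not all inputs occur → does not occur.
Autonomous vehicle fails to stop [OR]: Perception stack inoperative=not, Brake command unavailable=not → no input occurs → does not occur.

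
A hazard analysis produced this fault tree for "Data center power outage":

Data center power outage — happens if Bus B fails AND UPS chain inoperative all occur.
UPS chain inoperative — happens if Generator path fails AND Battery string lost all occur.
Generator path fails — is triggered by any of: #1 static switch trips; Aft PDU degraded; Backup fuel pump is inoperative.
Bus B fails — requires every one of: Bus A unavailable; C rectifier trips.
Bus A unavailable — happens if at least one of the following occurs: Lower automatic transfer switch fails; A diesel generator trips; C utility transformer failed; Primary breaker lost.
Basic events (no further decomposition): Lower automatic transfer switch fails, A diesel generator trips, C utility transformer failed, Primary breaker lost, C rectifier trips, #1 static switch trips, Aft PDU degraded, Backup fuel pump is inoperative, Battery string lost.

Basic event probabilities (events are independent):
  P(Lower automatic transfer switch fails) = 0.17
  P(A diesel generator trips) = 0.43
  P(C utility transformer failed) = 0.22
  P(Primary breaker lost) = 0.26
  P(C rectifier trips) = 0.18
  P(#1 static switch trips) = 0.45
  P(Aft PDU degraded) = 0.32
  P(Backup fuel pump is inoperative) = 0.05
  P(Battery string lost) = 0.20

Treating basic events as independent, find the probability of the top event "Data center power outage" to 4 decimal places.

P(Bus A unavailable) [OR] = 1 − (1−0.17) × (1−0.43) × (1−0.22) × (1−0.26) = 0.726927
P(Bus B fails) [AND] = 0.726927 × 0.18 = 0.130847
P(Generator path fails) [OR] = 1 − (1−0.45) × (1−0.32) × (1−0.05) = 0.644700
P(UPS chain inoperative) [AND] = 0.644700 × 0.20 = 0.128940
P(Data center power outage) [AND] = 0.130847 × 0.128940 = 0.016871
Rounded to 4 decimal places: P(Data center power outage) ≈ 0.0169.

0.0169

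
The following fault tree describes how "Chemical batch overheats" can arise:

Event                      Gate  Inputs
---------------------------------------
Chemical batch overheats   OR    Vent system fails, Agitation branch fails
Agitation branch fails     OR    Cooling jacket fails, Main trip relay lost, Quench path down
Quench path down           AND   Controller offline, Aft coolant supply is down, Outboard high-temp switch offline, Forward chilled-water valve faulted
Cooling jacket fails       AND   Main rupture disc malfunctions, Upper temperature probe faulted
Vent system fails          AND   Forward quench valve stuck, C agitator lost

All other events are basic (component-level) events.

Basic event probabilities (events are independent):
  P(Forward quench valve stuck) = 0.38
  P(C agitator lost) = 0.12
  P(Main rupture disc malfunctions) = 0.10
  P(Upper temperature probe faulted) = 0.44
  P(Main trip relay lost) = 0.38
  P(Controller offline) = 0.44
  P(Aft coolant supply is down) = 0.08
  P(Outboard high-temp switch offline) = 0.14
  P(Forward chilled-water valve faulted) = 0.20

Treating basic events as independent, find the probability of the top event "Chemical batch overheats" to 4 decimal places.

P(Vent system fails) [AND] = 0.38 × 0.12 = 0.045600
P(Cooling jacket fails) [AND] = 0.10 × 0.44 = 0.044000
P(Quench path down) [AND] = 0.44 × 0.08 × 0.14 × 0.20 = 0.000986
P(Agitation branch fails) [OR] = 1 − (1−0.044000) × (1−0.38) × (1−0.000986) = 0.407864
P(Chemical batch overheats) [OR] = 1 − (1−0.045600) × (1−0.407864) = 0.434865
Rounded to 4 decimal places: P(Chemical batch overheats) ≈ 0.4349.

0.4349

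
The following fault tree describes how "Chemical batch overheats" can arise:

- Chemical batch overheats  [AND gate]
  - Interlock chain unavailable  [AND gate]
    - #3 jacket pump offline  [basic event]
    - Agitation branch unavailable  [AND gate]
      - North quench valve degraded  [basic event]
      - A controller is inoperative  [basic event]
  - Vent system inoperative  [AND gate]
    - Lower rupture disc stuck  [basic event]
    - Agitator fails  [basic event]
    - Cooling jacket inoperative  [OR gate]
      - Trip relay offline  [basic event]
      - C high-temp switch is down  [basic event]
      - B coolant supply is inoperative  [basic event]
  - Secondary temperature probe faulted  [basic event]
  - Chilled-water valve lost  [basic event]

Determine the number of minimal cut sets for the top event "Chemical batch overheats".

Agitation branch unavailable [AND]: one cut set from each child combined → 1 × 1 = 1 cut set(s).
Interlock chain unavailable [AND]: one cut set from each child combined → 1 × 1 = 1 cut set(s).
Cooling jacket inoperative [OR]: union of children's cut sets → 3 cut set(s).
Vent system inoperative [AND]: one cut set from each child combined → 1 × 1 × 3 = 3 cut set(s).
Chemical batch overheats [AND]: one cut set from each child combined → 1 × 3 × 1 × 1 = 3 cut set(s).
Minimal cut sets: {#3 jacket pump offline, A controller is inoperative, Agitator fails, Chilled-water valve lost, Lower rupture disc stuck, North quench valve degraded, Secondary temperature probe faulted, Trip relay offline}; {#3 jacket pump offline, A controller is inoperative, Agitator fails, C high-temp switch is down, Chilled-water valve lost, Lower rupture disc stuck, North quench valve degraded, Secondary temperature probe faulted}; {#3 jacket pump offline, A controller is inoperative, Agitator fails, B coolant supply is inoperative, Chilled-water valve lost, Lower rupture disc stuck, North quench valve degraded, Secondary temperature probe faulted}.

3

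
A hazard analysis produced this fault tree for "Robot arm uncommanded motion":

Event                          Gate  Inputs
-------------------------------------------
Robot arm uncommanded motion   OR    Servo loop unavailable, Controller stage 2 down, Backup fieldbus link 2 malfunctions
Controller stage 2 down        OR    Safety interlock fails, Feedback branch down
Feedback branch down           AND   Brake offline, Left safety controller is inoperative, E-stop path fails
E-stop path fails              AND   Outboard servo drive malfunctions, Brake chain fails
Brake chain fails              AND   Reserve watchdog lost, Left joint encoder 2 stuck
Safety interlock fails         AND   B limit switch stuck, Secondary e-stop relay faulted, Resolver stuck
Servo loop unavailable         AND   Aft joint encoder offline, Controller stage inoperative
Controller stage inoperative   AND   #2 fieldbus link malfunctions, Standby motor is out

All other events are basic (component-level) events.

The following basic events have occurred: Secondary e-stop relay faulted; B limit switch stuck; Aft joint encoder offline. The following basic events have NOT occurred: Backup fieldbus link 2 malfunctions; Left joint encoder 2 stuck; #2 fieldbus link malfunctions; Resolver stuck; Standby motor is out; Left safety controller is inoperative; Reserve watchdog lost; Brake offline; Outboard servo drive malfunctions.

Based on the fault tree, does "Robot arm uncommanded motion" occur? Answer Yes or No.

Controller stage inoperative [AND]: #2 fieldbus link malfunctions=not, Standby motor is out=not → not all inputs occur → does not occur.
Servo loop unavailable [AND]: Aft joint encoder offline=occurs, Controller stage inoperative=not → not all inputs occur → does not occur.
Safety interlock fails [AND]: B limit switch stuck=occurs, Secondary e-stop relay faulted=occurs, Resolver stuck=not → not all inputs occur → does not occur.
Brake chain fails [AND]: Reserve watchdog lost=not, Left joint encoder 2 stuck=not → not all inputs occur → does not occur.
E-stop path fails [AND]: Outboard servo drive malfunctions=not, Brake chain fails=not → not all inputs occur → does not occur.
Feedback branch down [AND]: Brake offline=not, Left safety controller is inoperative=not, E-stop path fails=not → not all inputs occur → does not occur.
Controller stage 2 down [OR]: Safety interlock fails=not, Feedback branch down=not → no input occurs → does not occur.
Robot arm uncommanded motion [OR]: Servo loop unavailable=not, Controller stage 2 down=not, Backup fieldbus link 2 malfunctions=not → no input occurs → does not occur.

No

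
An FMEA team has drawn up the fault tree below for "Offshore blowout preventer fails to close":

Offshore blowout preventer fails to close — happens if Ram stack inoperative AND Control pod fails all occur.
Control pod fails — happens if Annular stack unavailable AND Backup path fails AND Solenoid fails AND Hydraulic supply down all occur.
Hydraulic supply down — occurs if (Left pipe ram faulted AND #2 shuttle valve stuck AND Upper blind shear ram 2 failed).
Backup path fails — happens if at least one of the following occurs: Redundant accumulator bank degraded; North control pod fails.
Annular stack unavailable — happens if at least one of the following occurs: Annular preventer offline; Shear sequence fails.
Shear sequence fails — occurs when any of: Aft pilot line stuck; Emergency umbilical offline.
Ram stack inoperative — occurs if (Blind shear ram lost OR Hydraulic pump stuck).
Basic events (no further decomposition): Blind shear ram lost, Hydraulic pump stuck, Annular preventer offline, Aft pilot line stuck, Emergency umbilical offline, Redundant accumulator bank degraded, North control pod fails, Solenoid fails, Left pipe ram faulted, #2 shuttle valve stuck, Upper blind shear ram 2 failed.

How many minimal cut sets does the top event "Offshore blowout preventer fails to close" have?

12

Ram stack inoperative [OR]: union of children's cut sets → 2 cut set(s).
Shear sequence fails [OR]: union of children's cut sets → 2 cut set(s).
Annular stack unavailable [OR]: union of children's cut sets → 3 cut set(s).
Backup path fails [OR]: union of children's cut sets → 2 cut set(s).
Hydraulic supply down [AND]: one cut set from each child combined → 1 × 1 × 1 = 1 cut set(s).
Control pod fails [AND]: one cut set from each child combined → 3 × 2 × 1 × 1 = 6 cut set(s).
Offshore blowout preventer fails to close [AND]: one cut set from each child combined → 2 × 6 = 12 cut set(s).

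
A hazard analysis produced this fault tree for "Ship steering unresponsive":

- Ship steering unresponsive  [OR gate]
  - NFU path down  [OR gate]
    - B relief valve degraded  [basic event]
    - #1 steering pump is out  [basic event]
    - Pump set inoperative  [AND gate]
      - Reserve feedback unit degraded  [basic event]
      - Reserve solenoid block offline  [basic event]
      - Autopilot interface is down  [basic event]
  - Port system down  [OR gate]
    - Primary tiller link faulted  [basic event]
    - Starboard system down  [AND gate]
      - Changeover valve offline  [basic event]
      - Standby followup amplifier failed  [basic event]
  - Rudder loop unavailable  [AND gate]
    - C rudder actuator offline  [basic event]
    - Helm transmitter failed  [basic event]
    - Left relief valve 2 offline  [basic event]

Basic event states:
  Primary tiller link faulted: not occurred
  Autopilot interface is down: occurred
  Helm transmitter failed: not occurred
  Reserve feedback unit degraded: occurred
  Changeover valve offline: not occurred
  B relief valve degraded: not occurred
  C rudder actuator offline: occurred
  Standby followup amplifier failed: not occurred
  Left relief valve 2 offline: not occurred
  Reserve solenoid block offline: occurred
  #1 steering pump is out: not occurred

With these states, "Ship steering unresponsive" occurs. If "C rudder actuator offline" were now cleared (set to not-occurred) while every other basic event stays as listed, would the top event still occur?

Yes

Counterfactual: set "C rudder actuator offline" to not occurred.
Pump set inoperative [AND]: Reserve feedback unit degraded=occurs, Reserve solenoid block offline=occurs, Autopilot interface is down=occurs → all inputs occur → occurs.
NFU path down [OR]: B relief valve degraded=not, #1 steering pump is out=not, Pump set inoperative=occurs → at least one input occurs → occurs.
Starboard system down [AND]: Changeover valve offline=not, Standby followup amplifier failed=not → not all inputs occur → does not occur.
Port system down [OR]: Primary tiller link faulted=not, Starboard system down=not → no input occurs → does not occur.
Rudder loop unavailable [AND]: C rudder actuator offline=not, Helm transmitter failed=not, Left relief valve 2 offline=not → not all inputs occur → does not occur.
Ship steering unresponsive [OR]: NFU path down=occurs, Port system down=not, Rudder loop unavailable=not → at least one input occurs → occurs.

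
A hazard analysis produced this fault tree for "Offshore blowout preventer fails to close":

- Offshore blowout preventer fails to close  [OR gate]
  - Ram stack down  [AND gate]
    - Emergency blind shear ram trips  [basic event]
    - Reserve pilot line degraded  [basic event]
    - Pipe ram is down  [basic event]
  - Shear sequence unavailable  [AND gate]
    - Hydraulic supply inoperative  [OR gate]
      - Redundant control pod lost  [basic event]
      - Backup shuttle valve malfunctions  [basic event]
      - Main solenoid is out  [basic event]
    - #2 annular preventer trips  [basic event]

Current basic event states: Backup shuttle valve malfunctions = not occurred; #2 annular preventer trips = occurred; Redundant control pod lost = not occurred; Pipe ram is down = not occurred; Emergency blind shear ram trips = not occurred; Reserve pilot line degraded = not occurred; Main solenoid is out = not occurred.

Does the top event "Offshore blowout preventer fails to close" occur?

Ram stack down [AND]: Emergency blind shear ram trips=not, Reserve pilot line degraded=not, Pipe ram is down=not → not all inputs occur → does not occur.
Hydraulic supply inoperative [OR]: Redundant control pod lost=not, Backup shuttle valve malfunctions=not, Main solenoid is out=not → no input occurs → does not occur.
Shear sequence unavailable [AND]: Hydraulic supply inoperative=not, #2 annular preventer trips=occurs → not all inputs occur → does not occur.
Offshore blowout preventer fails to close [OR]: Ram stack down=not, Shear sequence unavailable=not → no input occurs → does not occur.

No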